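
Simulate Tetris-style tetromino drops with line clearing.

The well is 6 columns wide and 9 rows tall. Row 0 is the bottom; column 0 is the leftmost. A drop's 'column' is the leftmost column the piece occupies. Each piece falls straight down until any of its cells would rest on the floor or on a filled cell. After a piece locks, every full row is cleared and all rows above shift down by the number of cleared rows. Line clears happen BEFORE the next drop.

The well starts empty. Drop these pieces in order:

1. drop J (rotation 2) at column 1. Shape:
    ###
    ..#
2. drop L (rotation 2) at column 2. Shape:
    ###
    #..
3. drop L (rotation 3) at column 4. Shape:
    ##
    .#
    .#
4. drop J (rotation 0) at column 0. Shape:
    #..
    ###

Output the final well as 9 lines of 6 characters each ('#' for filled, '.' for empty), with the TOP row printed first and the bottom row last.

Drop 1: J rot2 at col 1 lands with bottom-row=0; cleared 0 line(s) (total 0); column heights now [0 2 2 2 0 0], max=2
Drop 2: L rot2 at col 2 lands with bottom-row=2; cleared 0 line(s) (total 0); column heights now [0 2 4 4 4 0], max=4
Drop 3: L rot3 at col 4 lands with bottom-row=2; cleared 0 line(s) (total 0); column heights now [0 2 4 4 5 5], max=5
Drop 4: J rot0 at col 0 lands with bottom-row=4; cleared 0 line(s) (total 0); column heights now [6 5 5 4 5 5], max=6

Answer: ......
......
......
#.....
###.##
..####
..#..#
.###..
...#..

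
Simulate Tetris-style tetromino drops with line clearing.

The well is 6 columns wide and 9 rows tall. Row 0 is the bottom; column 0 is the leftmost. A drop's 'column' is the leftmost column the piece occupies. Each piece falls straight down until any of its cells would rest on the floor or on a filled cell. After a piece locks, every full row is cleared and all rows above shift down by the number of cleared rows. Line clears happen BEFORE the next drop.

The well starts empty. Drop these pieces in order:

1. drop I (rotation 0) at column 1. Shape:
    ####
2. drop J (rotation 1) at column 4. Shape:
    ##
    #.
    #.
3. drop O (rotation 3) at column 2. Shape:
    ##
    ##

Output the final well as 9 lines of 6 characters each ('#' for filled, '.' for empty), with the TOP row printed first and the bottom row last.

Answer: ......
......
......
......
......
....##
..###.
..###.
.####.

Derivation:
Drop 1: I rot0 at col 1 lands with bottom-row=0; cleared 0 line(s) (total 0); column heights now [0 1 1 1 1 0], max=1
Drop 2: J rot1 at col 4 lands with bottom-row=1; cleared 0 line(s) (total 0); column heights now [0 1 1 1 4 4], max=4
Drop 3: O rot3 at col 2 lands with bottom-row=1; cleared 0 line(s) (total 0); column heights now [0 1 3 3 4 4], max=4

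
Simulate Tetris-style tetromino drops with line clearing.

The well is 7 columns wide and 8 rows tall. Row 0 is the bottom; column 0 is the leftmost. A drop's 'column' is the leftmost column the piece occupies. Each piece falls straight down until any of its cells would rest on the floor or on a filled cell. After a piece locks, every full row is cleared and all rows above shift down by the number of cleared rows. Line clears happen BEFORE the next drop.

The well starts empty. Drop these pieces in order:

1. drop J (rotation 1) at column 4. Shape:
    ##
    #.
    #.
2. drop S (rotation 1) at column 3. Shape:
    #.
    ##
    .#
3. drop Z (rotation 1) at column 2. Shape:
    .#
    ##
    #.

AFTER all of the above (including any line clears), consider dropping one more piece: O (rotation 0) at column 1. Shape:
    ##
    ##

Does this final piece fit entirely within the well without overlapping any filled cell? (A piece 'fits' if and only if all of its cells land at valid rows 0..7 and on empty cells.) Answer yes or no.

Drop 1: J rot1 at col 4 lands with bottom-row=0; cleared 0 line(s) (total 0); column heights now [0 0 0 0 3 3 0], max=3
Drop 2: S rot1 at col 3 lands with bottom-row=3; cleared 0 line(s) (total 0); column heights now [0 0 0 6 5 3 0], max=6
Drop 3: Z rot1 at col 2 lands with bottom-row=5; cleared 0 line(s) (total 0); column heights now [0 0 7 8 5 3 0], max=8
Test piece O rot0 at col 1 (width 2): heights before test = [0 0 7 8 5 3 0]; fits = False

Answer: no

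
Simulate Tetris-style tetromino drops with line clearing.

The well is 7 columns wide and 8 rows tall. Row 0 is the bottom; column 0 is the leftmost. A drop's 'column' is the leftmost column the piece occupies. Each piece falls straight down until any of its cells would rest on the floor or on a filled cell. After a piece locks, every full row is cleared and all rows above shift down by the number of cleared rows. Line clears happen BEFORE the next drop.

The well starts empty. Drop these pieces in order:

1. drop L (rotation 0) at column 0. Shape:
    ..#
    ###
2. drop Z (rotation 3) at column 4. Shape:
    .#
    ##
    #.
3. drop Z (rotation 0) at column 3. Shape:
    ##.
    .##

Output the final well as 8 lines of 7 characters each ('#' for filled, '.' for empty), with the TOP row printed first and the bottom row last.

Answer: .......
.......
.......
...##..
....##.
.....#.
..#.##.
###.#..

Derivation:
Drop 1: L rot0 at col 0 lands with bottom-row=0; cleared 0 line(s) (total 0); column heights now [1 1 2 0 0 0 0], max=2
Drop 2: Z rot3 at col 4 lands with bottom-row=0; cleared 0 line(s) (total 0); column heights now [1 1 2 0 2 3 0], max=3
Drop 3: Z rot0 at col 3 lands with bottom-row=3; cleared 0 line(s) (total 0); column heights now [1 1 2 5 5 4 0], max=5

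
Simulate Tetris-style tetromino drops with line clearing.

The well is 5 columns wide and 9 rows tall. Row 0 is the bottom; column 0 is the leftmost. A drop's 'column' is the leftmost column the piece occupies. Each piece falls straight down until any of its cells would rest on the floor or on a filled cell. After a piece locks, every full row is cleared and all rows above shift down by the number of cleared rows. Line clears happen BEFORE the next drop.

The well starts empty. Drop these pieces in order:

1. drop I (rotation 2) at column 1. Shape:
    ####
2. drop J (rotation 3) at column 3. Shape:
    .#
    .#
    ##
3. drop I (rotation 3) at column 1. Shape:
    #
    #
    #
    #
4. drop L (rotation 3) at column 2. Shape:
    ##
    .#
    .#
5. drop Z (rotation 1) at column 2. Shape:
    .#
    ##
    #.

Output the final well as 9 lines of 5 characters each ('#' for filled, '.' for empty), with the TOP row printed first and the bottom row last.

Drop 1: I rot2 at col 1 lands with bottom-row=0; cleared 0 line(s) (total 0); column heights now [0 1 1 1 1], max=1
Drop 2: J rot3 at col 3 lands with bottom-row=1; cleared 0 line(s) (total 0); column heights now [0 1 1 2 4], max=4
Drop 3: I rot3 at col 1 lands with bottom-row=1; cleared 0 line(s) (total 0); column heights now [0 5 1 2 4], max=5
Drop 4: L rot3 at col 2 lands with bottom-row=2; cleared 0 line(s) (total 0); column heights now [0 5 5 5 4], max=5
Drop 5: Z rot1 at col 2 lands with bottom-row=5; cleared 0 line(s) (total 0); column heights now [0 5 7 8 4], max=8

Answer: .....
...#.
..##.
..#..
.###.
.#.##
.#.##
.#.##
.####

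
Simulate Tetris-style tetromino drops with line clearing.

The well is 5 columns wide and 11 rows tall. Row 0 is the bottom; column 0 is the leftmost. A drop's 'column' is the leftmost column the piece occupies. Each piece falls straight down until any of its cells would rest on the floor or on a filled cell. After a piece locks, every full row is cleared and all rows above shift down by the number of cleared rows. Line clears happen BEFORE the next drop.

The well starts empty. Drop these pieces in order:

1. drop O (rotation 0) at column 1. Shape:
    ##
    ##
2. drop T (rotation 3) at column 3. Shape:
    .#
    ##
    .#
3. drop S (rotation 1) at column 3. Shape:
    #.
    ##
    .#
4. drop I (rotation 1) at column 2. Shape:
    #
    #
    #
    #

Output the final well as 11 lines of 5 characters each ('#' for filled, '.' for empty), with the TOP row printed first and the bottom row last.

Drop 1: O rot0 at col 1 lands with bottom-row=0; cleared 0 line(s) (total 0); column heights now [0 2 2 0 0], max=2
Drop 2: T rot3 at col 3 lands with bottom-row=0; cleared 0 line(s) (total 0); column heights now [0 2 2 2 3], max=3
Drop 3: S rot1 at col 3 lands with bottom-row=3; cleared 0 line(s) (total 0); column heights now [0 2 2 6 5], max=6
Drop 4: I rot1 at col 2 lands with bottom-row=2; cleared 0 line(s) (total 0); column heights now [0 2 6 6 5], max=6

Answer: .....
.....
.....
.....
.....
..##.
..###
..#.#
..#.#
.####
.##.#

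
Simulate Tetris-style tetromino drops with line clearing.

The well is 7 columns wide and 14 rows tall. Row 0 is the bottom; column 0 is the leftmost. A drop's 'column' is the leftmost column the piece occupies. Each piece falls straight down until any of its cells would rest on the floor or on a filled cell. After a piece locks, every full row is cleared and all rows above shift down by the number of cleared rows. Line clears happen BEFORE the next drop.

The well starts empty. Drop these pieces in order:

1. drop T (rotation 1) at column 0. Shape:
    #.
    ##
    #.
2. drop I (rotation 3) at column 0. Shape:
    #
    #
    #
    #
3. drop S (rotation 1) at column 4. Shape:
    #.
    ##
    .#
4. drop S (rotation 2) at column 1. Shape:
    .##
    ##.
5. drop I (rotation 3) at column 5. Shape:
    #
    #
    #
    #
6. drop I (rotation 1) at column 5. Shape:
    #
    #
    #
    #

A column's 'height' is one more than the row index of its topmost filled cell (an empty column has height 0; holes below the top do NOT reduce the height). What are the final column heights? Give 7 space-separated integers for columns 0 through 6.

Answer: 7 3 4 4 3 10 0

Derivation:
Drop 1: T rot1 at col 0 lands with bottom-row=0; cleared 0 line(s) (total 0); column heights now [3 2 0 0 0 0 0], max=3
Drop 2: I rot3 at col 0 lands with bottom-row=3; cleared 0 line(s) (total 0); column heights now [7 2 0 0 0 0 0], max=7
Drop 3: S rot1 at col 4 lands with bottom-row=0; cleared 0 line(s) (total 0); column heights now [7 2 0 0 3 2 0], max=7
Drop 4: S rot2 at col 1 lands with bottom-row=2; cleared 0 line(s) (total 0); column heights now [7 3 4 4 3 2 0], max=7
Drop 5: I rot3 at col 5 lands with bottom-row=2; cleared 0 line(s) (total 0); column heights now [7 3 4 4 3 6 0], max=7
Drop 6: I rot1 at col 5 lands with bottom-row=6; cleared 0 line(s) (total 0); column heights now [7 3 4 4 3 10 0], max=10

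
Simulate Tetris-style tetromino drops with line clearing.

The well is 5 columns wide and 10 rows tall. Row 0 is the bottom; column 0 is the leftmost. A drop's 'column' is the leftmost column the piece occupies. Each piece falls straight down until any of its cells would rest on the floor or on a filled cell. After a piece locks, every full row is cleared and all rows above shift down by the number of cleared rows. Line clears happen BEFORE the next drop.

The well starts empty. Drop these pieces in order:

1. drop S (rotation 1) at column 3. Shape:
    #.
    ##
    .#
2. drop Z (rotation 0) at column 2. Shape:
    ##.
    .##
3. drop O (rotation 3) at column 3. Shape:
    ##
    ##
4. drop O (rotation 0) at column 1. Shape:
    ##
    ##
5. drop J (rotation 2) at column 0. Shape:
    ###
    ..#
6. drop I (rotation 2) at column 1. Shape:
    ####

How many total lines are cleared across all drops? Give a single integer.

Drop 1: S rot1 at col 3 lands with bottom-row=0; cleared 0 line(s) (total 0); column heights now [0 0 0 3 2], max=3
Drop 2: Z rot0 at col 2 lands with bottom-row=3; cleared 0 line(s) (total 0); column heights now [0 0 5 5 4], max=5
Drop 3: O rot3 at col 3 lands with bottom-row=5; cleared 0 line(s) (total 0); column heights now [0 0 5 7 7], max=7
Drop 4: O rot0 at col 1 lands with bottom-row=5; cleared 0 line(s) (total 0); column heights now [0 7 7 7 7], max=7
Drop 5: J rot2 at col 0 lands with bottom-row=7; cleared 0 line(s) (total 0); column heights now [9 9 9 7 7], max=9
Drop 6: I rot2 at col 1 lands with bottom-row=9; cleared 0 line(s) (total 0); column heights now [9 10 10 10 10], max=10

Answer: 0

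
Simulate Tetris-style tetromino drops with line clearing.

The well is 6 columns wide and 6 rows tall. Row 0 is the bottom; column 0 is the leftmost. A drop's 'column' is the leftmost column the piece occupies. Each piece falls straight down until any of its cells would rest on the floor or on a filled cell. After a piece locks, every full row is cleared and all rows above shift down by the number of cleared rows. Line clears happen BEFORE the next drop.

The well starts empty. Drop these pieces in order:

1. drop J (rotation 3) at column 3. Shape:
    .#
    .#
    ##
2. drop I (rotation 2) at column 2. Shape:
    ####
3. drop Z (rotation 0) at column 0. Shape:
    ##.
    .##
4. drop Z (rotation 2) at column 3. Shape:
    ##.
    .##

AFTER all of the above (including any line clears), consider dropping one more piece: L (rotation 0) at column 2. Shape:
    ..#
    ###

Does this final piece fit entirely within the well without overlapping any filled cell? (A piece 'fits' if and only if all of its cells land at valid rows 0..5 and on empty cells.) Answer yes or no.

Answer: no

Derivation:
Drop 1: J rot3 at col 3 lands with bottom-row=0; cleared 0 line(s) (total 0); column heights now [0 0 0 1 3 0], max=3
Drop 2: I rot2 at col 2 lands with bottom-row=3; cleared 0 line(s) (total 0); column heights now [0 0 4 4 4 4], max=4
Drop 3: Z rot0 at col 0 lands with bottom-row=4; cleared 0 line(s) (total 0); column heights now [6 6 5 4 4 4], max=6
Drop 4: Z rot2 at col 3 lands with bottom-row=4; cleared 0 line(s) (total 0); column heights now [6 6 5 6 6 5], max=6
Test piece L rot0 at col 2 (width 3): heights before test = [6 6 5 6 6 5]; fits = False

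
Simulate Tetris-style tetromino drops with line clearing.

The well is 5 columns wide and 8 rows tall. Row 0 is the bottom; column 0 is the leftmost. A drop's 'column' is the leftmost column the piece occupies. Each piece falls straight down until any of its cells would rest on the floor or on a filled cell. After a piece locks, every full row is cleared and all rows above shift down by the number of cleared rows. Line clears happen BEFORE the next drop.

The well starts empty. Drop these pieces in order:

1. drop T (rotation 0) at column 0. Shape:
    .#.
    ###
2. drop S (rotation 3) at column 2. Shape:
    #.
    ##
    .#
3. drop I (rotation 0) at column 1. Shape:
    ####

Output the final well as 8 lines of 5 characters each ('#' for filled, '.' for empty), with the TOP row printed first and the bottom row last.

Answer: .....
.....
.....
.....
.####
..#..
.###.
####.

Derivation:
Drop 1: T rot0 at col 0 lands with bottom-row=0; cleared 0 line(s) (total 0); column heights now [1 2 1 0 0], max=2
Drop 2: S rot3 at col 2 lands with bottom-row=0; cleared 0 line(s) (total 0); column heights now [1 2 3 2 0], max=3
Drop 3: I rot0 at col 1 lands with bottom-row=3; cleared 0 line(s) (total 0); column heights now [1 4 4 4 4], max=4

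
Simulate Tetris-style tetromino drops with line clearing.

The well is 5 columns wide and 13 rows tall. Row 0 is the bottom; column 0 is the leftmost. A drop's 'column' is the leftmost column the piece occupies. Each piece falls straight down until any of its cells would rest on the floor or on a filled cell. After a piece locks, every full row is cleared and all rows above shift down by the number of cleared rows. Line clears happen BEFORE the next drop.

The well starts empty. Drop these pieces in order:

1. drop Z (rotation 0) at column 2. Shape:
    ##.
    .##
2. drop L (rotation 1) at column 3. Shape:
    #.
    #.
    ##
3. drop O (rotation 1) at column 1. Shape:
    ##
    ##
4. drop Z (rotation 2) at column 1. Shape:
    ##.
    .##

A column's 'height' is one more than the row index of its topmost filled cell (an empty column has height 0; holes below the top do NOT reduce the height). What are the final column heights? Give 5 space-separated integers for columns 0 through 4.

Answer: 0 7 7 6 3

Derivation:
Drop 1: Z rot0 at col 2 lands with bottom-row=0; cleared 0 line(s) (total 0); column heights now [0 0 2 2 1], max=2
Drop 2: L rot1 at col 3 lands with bottom-row=2; cleared 0 line(s) (total 0); column heights now [0 0 2 5 3], max=5
Drop 3: O rot1 at col 1 lands with bottom-row=2; cleared 0 line(s) (total 0); column heights now [0 4 4 5 3], max=5
Drop 4: Z rot2 at col 1 lands with bottom-row=5; cleared 0 line(s) (total 0); column heights now [0 7 7 6 3], max=7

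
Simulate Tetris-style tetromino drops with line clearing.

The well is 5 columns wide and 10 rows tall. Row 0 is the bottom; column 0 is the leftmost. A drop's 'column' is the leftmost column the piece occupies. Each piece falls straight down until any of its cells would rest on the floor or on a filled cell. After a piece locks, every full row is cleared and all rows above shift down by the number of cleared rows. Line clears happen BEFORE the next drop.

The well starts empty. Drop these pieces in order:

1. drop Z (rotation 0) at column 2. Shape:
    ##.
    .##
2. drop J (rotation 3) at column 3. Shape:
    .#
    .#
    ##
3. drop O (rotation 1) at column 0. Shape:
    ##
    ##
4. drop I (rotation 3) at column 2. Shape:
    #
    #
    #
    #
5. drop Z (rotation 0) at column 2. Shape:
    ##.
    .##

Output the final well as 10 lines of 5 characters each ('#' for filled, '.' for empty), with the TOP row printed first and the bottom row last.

Answer: .....
.....
.....
..##.
..###
..#.#
..#.#
..###
####.
##.##

Derivation:
Drop 1: Z rot0 at col 2 lands with bottom-row=0; cleared 0 line(s) (total 0); column heights now [0 0 2 2 1], max=2
Drop 2: J rot3 at col 3 lands with bottom-row=2; cleared 0 line(s) (total 0); column heights now [0 0 2 3 5], max=5
Drop 3: O rot1 at col 0 lands with bottom-row=0; cleared 0 line(s) (total 0); column heights now [2 2 2 3 5], max=5
Drop 4: I rot3 at col 2 lands with bottom-row=2; cleared 0 line(s) (total 0); column heights now [2 2 6 3 5], max=6
Drop 5: Z rot0 at col 2 lands with bottom-row=5; cleared 0 line(s) (total 0); column heights now [2 2 7 7 6], max=7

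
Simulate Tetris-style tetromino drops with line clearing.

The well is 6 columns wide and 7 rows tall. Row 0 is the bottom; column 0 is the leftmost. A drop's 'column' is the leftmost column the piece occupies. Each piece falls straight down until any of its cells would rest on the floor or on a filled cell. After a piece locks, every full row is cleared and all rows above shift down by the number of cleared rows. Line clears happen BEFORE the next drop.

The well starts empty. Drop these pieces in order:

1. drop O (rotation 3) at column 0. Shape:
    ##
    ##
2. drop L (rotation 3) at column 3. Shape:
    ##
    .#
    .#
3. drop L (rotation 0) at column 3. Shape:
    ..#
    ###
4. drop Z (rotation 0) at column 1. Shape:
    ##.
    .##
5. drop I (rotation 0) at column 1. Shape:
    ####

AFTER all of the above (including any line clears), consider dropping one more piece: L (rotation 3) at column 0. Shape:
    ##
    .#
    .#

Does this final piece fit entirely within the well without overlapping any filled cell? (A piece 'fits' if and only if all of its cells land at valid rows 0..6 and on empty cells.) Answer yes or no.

Drop 1: O rot3 at col 0 lands with bottom-row=0; cleared 0 line(s) (total 0); column heights now [2 2 0 0 0 0], max=2
Drop 2: L rot3 at col 3 lands with bottom-row=0; cleared 0 line(s) (total 0); column heights now [2 2 0 3 3 0], max=3
Drop 3: L rot0 at col 3 lands with bottom-row=3; cleared 0 line(s) (total 0); column heights now [2 2 0 4 4 5], max=5
Drop 4: Z rot0 at col 1 lands with bottom-row=4; cleared 0 line(s) (total 0); column heights now [2 6 6 5 4 5], max=6
Drop 5: I rot0 at col 1 lands with bottom-row=6; cleared 0 line(s) (total 0); column heights now [2 7 7 7 7 5], max=7
Test piece L rot3 at col 0 (width 2): heights before test = [2 7 7 7 7 5]; fits = False

Answer: no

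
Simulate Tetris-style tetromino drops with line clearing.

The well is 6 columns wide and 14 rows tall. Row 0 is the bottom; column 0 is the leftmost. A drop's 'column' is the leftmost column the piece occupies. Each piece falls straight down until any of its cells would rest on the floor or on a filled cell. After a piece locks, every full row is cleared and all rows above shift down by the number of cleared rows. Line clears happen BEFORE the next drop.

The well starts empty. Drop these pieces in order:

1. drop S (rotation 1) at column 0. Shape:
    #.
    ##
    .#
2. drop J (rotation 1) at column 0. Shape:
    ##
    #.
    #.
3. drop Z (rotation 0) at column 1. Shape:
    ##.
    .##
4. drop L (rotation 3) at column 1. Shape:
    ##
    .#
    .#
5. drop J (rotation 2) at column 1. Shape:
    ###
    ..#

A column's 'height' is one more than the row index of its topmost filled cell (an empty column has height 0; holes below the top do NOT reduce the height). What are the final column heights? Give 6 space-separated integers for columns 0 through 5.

Answer: 6 11 11 11 0 0

Derivation:
Drop 1: S rot1 at col 0 lands with bottom-row=0; cleared 0 line(s) (total 0); column heights now [3 2 0 0 0 0], max=3
Drop 2: J rot1 at col 0 lands with bottom-row=3; cleared 0 line(s) (total 0); column heights now [6 6 0 0 0 0], max=6
Drop 3: Z rot0 at col 1 lands with bottom-row=5; cleared 0 line(s) (total 0); column heights now [6 7 7 6 0 0], max=7
Drop 4: L rot3 at col 1 lands with bottom-row=7; cleared 0 line(s) (total 0); column heights now [6 10 10 6 0 0], max=10
Drop 5: J rot2 at col 1 lands with bottom-row=9; cleared 0 line(s) (total 0); column heights now [6 11 11 11 0 0], max=11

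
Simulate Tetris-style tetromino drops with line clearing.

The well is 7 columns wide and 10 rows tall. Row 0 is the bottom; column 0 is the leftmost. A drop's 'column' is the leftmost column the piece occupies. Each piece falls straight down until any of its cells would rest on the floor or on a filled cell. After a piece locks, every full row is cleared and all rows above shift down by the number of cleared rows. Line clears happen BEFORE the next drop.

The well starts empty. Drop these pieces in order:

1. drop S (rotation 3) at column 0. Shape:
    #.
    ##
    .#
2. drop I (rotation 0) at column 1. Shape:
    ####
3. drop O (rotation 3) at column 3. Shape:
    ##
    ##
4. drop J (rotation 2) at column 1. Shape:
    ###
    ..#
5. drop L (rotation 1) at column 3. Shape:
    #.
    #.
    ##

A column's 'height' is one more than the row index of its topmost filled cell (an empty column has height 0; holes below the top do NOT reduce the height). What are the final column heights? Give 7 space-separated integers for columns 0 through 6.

Drop 1: S rot3 at col 0 lands with bottom-row=0; cleared 0 line(s) (total 0); column heights now [3 2 0 0 0 0 0], max=3
Drop 2: I rot0 at col 1 lands with bottom-row=2; cleared 0 line(s) (total 0); column heights now [3 3 3 3 3 0 0], max=3
Drop 3: O rot3 at col 3 lands with bottom-row=3; cleared 0 line(s) (total 0); column heights now [3 3 3 5 5 0 0], max=5
Drop 4: J rot2 at col 1 lands with bottom-row=5; cleared 0 line(s) (total 0); column heights now [3 7 7 7 5 0 0], max=7
Drop 5: L rot1 at col 3 lands with bottom-row=7; cleared 0 line(s) (total 0); column heights now [3 7 7 10 8 0 0], max=10

Answer: 3 7 7 10 8 0 0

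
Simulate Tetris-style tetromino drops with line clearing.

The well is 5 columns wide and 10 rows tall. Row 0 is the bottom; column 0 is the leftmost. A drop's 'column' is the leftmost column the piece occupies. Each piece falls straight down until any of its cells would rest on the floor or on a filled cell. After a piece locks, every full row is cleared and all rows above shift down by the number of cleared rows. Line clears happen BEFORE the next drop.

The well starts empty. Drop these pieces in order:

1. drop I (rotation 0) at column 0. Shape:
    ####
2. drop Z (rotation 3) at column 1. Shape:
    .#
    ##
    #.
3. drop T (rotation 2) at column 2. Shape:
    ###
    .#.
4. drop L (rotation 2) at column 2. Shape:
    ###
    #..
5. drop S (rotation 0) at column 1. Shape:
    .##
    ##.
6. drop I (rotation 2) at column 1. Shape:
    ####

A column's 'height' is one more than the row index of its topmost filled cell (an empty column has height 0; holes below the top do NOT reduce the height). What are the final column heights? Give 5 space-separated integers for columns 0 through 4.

Answer: 1 10 10 10 10

Derivation:
Drop 1: I rot0 at col 0 lands with bottom-row=0; cleared 0 line(s) (total 0); column heights now [1 1 1 1 0], max=1
Drop 2: Z rot3 at col 1 lands with bottom-row=1; cleared 0 line(s) (total 0); column heights now [1 3 4 1 0], max=4
Drop 3: T rot2 at col 2 lands with bottom-row=3; cleared 0 line(s) (total 0); column heights now [1 3 5 5 5], max=5
Drop 4: L rot2 at col 2 lands with bottom-row=5; cleared 0 line(s) (total 0); column heights now [1 3 7 7 7], max=7
Drop 5: S rot0 at col 1 lands with bottom-row=7; cleared 0 line(s) (total 0); column heights now [1 8 9 9 7], max=9
Drop 6: I rot2 at col 1 lands with bottom-row=9; cleared 0 line(s) (total 0); column heights now [1 10 10 10 10], max=10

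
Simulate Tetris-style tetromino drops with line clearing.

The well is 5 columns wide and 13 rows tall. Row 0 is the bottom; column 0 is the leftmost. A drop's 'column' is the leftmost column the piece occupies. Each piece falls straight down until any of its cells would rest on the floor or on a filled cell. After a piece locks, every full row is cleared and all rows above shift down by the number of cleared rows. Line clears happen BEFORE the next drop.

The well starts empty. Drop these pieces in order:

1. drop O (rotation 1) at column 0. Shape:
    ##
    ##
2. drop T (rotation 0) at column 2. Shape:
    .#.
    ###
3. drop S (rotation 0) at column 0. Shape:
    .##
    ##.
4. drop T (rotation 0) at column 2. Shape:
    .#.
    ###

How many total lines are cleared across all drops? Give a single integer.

Drop 1: O rot1 at col 0 lands with bottom-row=0; cleared 0 line(s) (total 0); column heights now [2 2 0 0 0], max=2
Drop 2: T rot0 at col 2 lands with bottom-row=0; cleared 1 line(s) (total 1); column heights now [1 1 0 1 0], max=1
Drop 3: S rot0 at col 0 lands with bottom-row=1; cleared 0 line(s) (total 1); column heights now [2 3 3 1 0], max=3
Drop 4: T rot0 at col 2 lands with bottom-row=3; cleared 0 line(s) (total 1); column heights now [2 3 4 5 4], max=5

Answer: 1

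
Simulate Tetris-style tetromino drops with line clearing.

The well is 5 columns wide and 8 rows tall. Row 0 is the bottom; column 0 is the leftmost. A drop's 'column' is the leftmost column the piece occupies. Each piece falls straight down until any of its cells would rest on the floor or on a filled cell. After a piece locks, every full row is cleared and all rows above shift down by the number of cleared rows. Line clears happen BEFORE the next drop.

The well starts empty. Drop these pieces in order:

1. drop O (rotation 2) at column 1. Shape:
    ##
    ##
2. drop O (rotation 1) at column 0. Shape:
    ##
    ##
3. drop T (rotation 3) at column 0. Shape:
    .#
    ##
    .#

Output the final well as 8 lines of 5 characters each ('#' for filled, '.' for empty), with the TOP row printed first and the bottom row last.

Answer: .....
.#...
##...
.#...
##...
##...
.##..
.##..

Derivation:
Drop 1: O rot2 at col 1 lands with bottom-row=0; cleared 0 line(s) (total 0); column heights now [0 2 2 0 0], max=2
Drop 2: O rot1 at col 0 lands with bottom-row=2; cleared 0 line(s) (total 0); column heights now [4 4 2 0 0], max=4
Drop 3: T rot3 at col 0 lands with bottom-row=4; cleared 0 line(s) (total 0); column heights now [6 7 2 0 0], max=7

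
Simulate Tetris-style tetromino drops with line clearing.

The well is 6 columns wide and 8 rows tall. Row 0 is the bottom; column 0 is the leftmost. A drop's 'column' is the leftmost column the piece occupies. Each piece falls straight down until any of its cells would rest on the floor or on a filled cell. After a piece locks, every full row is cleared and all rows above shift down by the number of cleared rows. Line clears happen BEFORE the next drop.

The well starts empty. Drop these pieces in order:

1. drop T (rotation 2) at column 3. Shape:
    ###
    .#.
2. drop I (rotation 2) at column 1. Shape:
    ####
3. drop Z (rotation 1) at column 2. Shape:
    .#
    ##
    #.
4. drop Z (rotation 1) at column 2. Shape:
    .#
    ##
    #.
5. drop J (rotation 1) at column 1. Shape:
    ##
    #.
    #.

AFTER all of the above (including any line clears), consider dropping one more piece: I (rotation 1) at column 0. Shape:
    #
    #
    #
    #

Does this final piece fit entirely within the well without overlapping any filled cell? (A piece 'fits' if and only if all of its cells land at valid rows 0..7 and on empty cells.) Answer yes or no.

Answer: yes

Derivation:
Drop 1: T rot2 at col 3 lands with bottom-row=0; cleared 0 line(s) (total 0); column heights now [0 0 0 2 2 2], max=2
Drop 2: I rot2 at col 1 lands with bottom-row=2; cleared 0 line(s) (total 0); column heights now [0 3 3 3 3 2], max=3
Drop 3: Z rot1 at col 2 lands with bottom-row=3; cleared 0 line(s) (total 0); column heights now [0 3 5 6 3 2], max=6
Drop 4: Z rot1 at col 2 lands with bottom-row=5; cleared 0 line(s) (total 0); column heights now [0 3 7 8 3 2], max=8
Drop 5: J rot1 at col 1 lands with bottom-row=5; cleared 0 line(s) (total 0); column heights now [0 8 8 8 3 2], max=8
Test piece I rot1 at col 0 (width 1): heights before test = [0 8 8 8 3 2]; fits = True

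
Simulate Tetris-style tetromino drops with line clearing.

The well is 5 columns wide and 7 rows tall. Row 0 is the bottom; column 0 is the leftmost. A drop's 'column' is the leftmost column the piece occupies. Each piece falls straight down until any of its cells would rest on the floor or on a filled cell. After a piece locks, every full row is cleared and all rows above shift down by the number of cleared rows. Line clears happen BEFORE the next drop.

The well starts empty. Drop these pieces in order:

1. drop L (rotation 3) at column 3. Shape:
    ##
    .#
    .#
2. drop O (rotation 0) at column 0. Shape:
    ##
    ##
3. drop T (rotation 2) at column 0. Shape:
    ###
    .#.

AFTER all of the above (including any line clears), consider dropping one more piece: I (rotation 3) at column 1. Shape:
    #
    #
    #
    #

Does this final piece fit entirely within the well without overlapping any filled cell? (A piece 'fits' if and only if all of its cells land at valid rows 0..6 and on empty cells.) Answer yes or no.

Answer: no

Derivation:
Drop 1: L rot3 at col 3 lands with bottom-row=0; cleared 0 line(s) (total 0); column heights now [0 0 0 3 3], max=3
Drop 2: O rot0 at col 0 lands with bottom-row=0; cleared 0 line(s) (total 0); column heights now [2 2 0 3 3], max=3
Drop 3: T rot2 at col 0 lands with bottom-row=2; cleared 0 line(s) (total 0); column heights now [4 4 4 3 3], max=4
Test piece I rot3 at col 1 (width 1): heights before test = [4 4 4 3 3]; fits = False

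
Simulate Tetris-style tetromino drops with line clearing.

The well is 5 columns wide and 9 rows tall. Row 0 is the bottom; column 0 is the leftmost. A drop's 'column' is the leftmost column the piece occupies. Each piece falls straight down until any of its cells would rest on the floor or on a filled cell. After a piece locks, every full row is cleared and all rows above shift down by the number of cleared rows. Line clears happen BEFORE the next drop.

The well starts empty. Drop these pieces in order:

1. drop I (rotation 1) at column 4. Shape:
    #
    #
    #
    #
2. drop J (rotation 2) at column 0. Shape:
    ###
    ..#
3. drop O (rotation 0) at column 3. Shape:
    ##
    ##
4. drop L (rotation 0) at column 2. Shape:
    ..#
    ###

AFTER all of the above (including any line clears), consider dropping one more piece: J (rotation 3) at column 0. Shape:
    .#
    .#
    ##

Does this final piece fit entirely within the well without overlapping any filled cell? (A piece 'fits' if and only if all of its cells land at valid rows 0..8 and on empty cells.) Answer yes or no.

Answer: yes

Derivation:
Drop 1: I rot1 at col 4 lands with bottom-row=0; cleared 0 line(s) (total 0); column heights now [0 0 0 0 4], max=4
Drop 2: J rot2 at col 0 lands with bottom-row=0; cleared 0 line(s) (total 0); column heights now [2 2 2 0 4], max=4
Drop 3: O rot0 at col 3 lands with bottom-row=4; cleared 0 line(s) (total 0); column heights now [2 2 2 6 6], max=6
Drop 4: L rot0 at col 2 lands with bottom-row=6; cleared 0 line(s) (total 0); column heights now [2 2 7 7 8], max=8
Test piece J rot3 at col 0 (width 2): heights before test = [2 2 7 7 8]; fits = True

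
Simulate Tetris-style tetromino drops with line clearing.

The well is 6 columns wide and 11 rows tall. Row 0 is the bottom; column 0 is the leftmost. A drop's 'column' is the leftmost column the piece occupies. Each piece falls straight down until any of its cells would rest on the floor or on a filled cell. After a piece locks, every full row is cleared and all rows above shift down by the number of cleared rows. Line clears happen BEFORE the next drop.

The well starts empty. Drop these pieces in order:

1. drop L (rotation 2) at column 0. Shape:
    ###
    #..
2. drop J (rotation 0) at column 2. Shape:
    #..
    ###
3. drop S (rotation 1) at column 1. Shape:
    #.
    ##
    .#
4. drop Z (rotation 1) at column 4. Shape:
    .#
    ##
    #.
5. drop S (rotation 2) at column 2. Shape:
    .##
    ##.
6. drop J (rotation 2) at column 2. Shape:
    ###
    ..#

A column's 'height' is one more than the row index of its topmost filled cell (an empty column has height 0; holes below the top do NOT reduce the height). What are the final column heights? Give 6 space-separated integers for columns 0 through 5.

Drop 1: L rot2 at col 0 lands with bottom-row=0; cleared 0 line(s) (total 0); column heights now [2 2 2 0 0 0], max=2
Drop 2: J rot0 at col 2 lands with bottom-row=2; cleared 0 line(s) (total 0); column heights now [2 2 4 3 3 0], max=4
Drop 3: S rot1 at col 1 lands with bottom-row=4; cleared 0 line(s) (total 0); column heights now [2 7 6 3 3 0], max=7
Drop 4: Z rot1 at col 4 lands with bottom-row=3; cleared 0 line(s) (total 0); column heights now [2 7 6 3 5 6], max=7
Drop 5: S rot2 at col 2 lands with bottom-row=6; cleared 0 line(s) (total 0); column heights now [2 7 7 8 8 6], max=8
Drop 6: J rot2 at col 2 lands with bottom-row=8; cleared 0 line(s) (total 0); column heights now [2 7 10 10 10 6], max=10

Answer: 2 7 10 10 10 6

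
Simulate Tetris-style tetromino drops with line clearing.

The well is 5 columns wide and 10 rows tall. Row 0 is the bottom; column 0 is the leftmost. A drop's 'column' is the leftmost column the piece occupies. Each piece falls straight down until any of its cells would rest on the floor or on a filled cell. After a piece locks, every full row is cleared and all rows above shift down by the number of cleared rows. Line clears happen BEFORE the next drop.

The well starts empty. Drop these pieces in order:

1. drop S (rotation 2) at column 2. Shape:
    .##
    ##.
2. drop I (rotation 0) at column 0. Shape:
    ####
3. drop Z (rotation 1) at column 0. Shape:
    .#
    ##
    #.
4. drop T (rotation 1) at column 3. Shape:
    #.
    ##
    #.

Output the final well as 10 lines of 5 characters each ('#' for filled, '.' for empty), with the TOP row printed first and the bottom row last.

Drop 1: S rot2 at col 2 lands with bottom-row=0; cleared 0 line(s) (total 0); column heights now [0 0 1 2 2], max=2
Drop 2: I rot0 at col 0 lands with bottom-row=2; cleared 0 line(s) (total 0); column heights now [3 3 3 3 2], max=3
Drop 3: Z rot1 at col 0 lands with bottom-row=3; cleared 0 line(s) (total 0); column heights now [5 6 3 3 2], max=6
Drop 4: T rot1 at col 3 lands with bottom-row=3; cleared 0 line(s) (total 0); column heights now [5 6 3 6 5], max=6

Answer: .....
.....
.....
.....
.#.#.
##.##
#..#.
####.
...##
..##.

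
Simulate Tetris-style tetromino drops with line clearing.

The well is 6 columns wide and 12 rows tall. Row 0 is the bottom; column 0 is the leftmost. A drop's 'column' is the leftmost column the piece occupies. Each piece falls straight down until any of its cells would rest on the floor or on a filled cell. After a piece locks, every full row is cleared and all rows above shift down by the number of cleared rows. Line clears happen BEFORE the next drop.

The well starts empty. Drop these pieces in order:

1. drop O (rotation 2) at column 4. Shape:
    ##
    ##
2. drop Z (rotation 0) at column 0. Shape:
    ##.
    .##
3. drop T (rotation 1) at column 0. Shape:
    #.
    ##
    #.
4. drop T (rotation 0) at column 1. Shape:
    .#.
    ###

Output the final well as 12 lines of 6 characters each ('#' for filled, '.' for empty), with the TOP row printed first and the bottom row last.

Drop 1: O rot2 at col 4 lands with bottom-row=0; cleared 0 line(s) (total 0); column heights now [0 0 0 0 2 2], max=2
Drop 2: Z rot0 at col 0 lands with bottom-row=0; cleared 0 line(s) (total 0); column heights now [2 2 1 0 2 2], max=2
Drop 3: T rot1 at col 0 lands with bottom-row=2; cleared 0 line(s) (total 0); column heights now [5 4 1 0 2 2], max=5
Drop 4: T rot0 at col 1 lands with bottom-row=4; cleared 0 line(s) (total 0); column heights now [5 5 6 5 2 2], max=6

Answer: ......
......
......
......
......
......
..#...
####..
##....
#.....
##..##
.##.##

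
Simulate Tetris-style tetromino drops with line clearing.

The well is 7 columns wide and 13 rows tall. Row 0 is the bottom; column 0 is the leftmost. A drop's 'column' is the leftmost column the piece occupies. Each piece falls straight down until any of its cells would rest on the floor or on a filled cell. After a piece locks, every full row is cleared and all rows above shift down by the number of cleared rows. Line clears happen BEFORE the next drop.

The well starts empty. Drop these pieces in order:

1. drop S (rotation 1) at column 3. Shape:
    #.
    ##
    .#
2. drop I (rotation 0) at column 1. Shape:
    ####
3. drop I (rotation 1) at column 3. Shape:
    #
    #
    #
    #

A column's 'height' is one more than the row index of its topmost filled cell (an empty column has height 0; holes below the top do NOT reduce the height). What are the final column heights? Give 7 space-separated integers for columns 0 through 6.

Answer: 0 4 4 8 4 0 0

Derivation:
Drop 1: S rot1 at col 3 lands with bottom-row=0; cleared 0 line(s) (total 0); column heights now [0 0 0 3 2 0 0], max=3
Drop 2: I rot0 at col 1 lands with bottom-row=3; cleared 0 line(s) (total 0); column heights now [0 4 4 4 4 0 0], max=4
Drop 3: I rot1 at col 3 lands with bottom-row=4; cleared 0 line(s) (total 0); column heights now [0 4 4 8 4 0 0], max=8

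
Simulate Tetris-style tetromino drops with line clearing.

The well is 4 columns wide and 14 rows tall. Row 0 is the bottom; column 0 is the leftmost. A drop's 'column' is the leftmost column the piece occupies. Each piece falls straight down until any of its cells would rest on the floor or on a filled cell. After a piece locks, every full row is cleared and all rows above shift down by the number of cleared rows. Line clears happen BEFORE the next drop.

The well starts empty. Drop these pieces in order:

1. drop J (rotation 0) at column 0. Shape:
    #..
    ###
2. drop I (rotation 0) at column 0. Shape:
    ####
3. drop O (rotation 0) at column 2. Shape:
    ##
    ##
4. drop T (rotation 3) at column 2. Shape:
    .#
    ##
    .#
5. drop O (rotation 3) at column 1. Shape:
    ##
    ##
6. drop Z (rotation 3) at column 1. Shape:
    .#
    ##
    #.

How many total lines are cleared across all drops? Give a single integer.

Answer: 1

Derivation:
Drop 1: J rot0 at col 0 lands with bottom-row=0; cleared 0 line(s) (total 0); column heights now [2 1 1 0], max=2
Drop 2: I rot0 at col 0 lands with bottom-row=2; cleared 1 line(s) (total 1); column heights now [2 1 1 0], max=2
Drop 3: O rot0 at col 2 lands with bottom-row=1; cleared 0 line(s) (total 1); column heights now [2 1 3 3], max=3
Drop 4: T rot3 at col 2 lands with bottom-row=3; cleared 0 line(s) (total 1); column heights now [2 1 5 6], max=6
Drop 5: O rot3 at col 1 lands with bottom-row=5; cleared 0 line(s) (total 1); column heights now [2 7 7 6], max=7
Drop 6: Z rot3 at col 1 lands with bottom-row=7; cleared 0 line(s) (total 1); column heights now [2 9 10 6], max=10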